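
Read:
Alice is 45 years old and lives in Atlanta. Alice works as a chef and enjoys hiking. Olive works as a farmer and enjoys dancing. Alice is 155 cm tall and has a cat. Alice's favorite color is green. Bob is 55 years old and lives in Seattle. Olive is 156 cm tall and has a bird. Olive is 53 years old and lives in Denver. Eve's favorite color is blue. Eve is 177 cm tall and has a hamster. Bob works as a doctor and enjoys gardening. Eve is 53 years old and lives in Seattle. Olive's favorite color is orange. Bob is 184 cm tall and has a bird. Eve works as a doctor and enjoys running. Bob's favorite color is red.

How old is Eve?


Eve is 53 years old

53


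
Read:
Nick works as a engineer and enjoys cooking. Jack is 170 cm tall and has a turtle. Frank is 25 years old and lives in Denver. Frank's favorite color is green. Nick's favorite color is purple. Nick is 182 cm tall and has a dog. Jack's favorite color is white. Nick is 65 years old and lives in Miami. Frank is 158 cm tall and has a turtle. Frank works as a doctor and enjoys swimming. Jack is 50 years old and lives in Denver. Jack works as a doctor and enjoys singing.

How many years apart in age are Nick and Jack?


65 vs 50, diff = 15

15


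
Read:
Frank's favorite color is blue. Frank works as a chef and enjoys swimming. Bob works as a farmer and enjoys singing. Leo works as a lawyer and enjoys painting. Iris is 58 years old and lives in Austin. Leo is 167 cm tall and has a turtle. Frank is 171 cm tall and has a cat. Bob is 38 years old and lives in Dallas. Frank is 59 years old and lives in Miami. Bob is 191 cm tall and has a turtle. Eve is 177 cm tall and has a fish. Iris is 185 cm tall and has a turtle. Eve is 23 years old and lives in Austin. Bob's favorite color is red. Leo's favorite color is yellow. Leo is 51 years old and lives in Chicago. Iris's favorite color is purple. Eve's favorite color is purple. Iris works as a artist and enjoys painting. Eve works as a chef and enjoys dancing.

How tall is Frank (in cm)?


Frank is 171 cm tall

171


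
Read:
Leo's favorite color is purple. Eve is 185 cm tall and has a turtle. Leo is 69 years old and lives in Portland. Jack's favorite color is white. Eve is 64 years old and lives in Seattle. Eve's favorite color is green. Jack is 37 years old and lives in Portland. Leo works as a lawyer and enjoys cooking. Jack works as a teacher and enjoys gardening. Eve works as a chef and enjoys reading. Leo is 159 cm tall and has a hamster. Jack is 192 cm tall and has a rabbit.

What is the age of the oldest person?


Oldest: Leo at 69

69


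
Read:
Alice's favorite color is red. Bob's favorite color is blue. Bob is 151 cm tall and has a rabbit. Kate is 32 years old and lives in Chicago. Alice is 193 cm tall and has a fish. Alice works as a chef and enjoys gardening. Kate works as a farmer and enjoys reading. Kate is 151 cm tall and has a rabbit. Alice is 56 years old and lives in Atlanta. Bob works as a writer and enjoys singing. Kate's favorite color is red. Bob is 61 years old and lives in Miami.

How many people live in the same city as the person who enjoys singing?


Person with hobby singing is Bob, city Miami. Count = 1

1


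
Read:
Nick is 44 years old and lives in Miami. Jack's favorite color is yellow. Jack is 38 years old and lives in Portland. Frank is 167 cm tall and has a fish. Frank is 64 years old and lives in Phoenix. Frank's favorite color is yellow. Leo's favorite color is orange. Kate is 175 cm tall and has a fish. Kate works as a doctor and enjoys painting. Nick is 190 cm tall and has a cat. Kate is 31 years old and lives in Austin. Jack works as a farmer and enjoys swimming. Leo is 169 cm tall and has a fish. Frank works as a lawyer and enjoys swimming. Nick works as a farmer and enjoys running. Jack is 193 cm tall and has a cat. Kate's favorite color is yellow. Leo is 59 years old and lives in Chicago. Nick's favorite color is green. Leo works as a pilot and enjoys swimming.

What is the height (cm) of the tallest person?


Tallest: Jack at 193 cm

193


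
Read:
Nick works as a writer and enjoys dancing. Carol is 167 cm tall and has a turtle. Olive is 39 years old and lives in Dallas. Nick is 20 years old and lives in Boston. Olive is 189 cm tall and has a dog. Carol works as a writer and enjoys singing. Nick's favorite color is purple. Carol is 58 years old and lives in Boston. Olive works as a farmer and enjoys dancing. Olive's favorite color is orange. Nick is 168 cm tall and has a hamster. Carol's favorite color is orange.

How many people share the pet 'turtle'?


Count: 1

1


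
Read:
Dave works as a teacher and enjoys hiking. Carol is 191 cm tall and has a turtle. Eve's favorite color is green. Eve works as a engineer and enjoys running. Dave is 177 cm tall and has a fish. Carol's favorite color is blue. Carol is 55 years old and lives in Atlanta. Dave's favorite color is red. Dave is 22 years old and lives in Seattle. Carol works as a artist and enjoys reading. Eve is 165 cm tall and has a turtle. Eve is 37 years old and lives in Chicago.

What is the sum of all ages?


22+55+37 = 114

114


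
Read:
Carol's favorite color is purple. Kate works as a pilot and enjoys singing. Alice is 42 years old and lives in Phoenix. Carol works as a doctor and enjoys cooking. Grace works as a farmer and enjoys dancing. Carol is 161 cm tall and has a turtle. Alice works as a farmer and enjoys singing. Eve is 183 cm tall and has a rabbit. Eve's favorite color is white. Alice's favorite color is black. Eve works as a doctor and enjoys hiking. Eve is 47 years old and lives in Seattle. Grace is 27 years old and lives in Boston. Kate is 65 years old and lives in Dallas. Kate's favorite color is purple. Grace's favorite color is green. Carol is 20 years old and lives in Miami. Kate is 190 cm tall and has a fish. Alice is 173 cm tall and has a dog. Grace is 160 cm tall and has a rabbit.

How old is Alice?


Alice is 42 years old

42


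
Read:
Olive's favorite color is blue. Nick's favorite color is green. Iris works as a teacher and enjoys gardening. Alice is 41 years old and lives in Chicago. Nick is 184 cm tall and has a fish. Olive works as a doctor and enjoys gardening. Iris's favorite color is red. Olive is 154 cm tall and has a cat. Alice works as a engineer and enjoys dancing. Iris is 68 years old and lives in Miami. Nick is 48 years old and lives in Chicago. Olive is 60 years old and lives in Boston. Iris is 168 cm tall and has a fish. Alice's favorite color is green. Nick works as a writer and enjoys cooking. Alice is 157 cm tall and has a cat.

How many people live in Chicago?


Count in Chicago: 2

2


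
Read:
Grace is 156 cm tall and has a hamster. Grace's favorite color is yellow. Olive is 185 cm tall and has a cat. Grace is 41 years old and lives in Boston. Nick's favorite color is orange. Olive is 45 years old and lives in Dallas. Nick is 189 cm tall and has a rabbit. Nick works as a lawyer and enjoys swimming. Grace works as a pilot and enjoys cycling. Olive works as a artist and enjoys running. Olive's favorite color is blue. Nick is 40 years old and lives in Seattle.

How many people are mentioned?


People: Olive, Grace, Nick. Count = 3

3


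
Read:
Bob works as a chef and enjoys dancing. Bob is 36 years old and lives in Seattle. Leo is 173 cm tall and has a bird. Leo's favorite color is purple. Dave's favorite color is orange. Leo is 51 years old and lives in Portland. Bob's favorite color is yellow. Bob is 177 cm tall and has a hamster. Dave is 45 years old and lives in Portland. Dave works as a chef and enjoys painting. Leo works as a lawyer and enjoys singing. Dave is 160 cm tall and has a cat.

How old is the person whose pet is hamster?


Person with pet=hamster is Bob, age 36

36


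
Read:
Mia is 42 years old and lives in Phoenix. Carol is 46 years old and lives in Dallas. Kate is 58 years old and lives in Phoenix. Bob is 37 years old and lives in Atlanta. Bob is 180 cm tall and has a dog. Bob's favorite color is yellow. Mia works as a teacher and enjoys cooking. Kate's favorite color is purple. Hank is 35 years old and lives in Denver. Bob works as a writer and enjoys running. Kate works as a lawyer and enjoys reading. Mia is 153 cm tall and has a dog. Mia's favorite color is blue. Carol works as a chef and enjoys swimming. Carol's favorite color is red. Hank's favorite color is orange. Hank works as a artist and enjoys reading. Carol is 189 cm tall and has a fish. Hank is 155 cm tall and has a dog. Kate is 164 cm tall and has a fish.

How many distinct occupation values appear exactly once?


Unique occupation values: 5

5


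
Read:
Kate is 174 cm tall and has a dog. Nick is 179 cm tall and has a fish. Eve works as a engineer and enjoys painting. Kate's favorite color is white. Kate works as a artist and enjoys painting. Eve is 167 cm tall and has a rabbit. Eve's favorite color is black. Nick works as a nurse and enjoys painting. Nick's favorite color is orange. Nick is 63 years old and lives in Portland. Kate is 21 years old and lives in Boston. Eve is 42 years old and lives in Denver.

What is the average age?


Sum=126, n=3, avg=42

42


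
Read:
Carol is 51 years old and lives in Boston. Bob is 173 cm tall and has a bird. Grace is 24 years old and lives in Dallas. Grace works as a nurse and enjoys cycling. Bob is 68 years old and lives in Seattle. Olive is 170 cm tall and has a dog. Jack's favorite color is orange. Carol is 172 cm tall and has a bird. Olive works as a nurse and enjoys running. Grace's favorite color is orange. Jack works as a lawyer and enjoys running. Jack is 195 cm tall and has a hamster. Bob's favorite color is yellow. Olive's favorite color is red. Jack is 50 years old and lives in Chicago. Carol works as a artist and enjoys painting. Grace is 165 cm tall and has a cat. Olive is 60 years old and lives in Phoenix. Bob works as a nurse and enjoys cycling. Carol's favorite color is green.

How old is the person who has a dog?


Person with dog is Olive, age 60

60


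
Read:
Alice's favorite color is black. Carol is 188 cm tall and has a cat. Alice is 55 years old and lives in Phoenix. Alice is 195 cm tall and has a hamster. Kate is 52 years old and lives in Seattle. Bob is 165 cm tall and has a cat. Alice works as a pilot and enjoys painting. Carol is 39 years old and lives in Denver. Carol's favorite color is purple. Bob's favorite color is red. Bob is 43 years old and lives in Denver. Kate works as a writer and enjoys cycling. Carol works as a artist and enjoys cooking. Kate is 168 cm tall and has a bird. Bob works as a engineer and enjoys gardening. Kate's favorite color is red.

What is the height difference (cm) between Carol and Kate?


|188 - 168| = 20

20


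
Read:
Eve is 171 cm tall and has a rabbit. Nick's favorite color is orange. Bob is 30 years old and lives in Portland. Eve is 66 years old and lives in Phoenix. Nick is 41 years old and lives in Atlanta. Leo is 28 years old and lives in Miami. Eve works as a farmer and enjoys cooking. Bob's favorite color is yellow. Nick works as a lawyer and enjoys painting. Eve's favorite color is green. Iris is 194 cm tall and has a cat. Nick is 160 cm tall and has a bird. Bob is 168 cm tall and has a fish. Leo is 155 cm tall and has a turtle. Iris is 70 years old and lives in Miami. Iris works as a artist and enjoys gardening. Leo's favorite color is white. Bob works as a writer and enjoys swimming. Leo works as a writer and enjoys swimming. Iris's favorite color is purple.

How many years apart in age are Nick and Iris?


41 vs 70, diff = 29

29


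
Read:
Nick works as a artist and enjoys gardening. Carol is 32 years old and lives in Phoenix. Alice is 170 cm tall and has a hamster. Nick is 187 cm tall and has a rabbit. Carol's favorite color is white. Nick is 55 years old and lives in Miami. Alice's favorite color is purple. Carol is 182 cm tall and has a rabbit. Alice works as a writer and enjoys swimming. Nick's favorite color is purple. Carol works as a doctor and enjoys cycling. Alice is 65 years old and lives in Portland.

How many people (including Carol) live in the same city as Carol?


Carol lives in Phoenix. Count = 1

1


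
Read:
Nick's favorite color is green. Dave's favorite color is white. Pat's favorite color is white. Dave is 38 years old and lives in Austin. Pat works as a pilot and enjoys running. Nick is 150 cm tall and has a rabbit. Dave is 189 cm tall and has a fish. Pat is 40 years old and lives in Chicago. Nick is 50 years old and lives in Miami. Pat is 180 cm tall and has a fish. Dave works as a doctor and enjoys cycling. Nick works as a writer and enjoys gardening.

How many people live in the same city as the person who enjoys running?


Person with hobby running is Pat, city Chicago. Count = 1

1


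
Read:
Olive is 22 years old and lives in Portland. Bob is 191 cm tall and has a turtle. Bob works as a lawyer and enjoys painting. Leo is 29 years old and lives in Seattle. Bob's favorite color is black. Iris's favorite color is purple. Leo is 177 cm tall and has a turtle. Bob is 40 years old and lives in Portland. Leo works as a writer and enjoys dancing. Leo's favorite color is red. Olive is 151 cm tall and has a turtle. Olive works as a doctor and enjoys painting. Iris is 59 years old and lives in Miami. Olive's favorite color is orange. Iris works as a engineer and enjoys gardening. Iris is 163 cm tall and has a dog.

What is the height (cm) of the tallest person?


Tallest: Bob at 191 cm

191


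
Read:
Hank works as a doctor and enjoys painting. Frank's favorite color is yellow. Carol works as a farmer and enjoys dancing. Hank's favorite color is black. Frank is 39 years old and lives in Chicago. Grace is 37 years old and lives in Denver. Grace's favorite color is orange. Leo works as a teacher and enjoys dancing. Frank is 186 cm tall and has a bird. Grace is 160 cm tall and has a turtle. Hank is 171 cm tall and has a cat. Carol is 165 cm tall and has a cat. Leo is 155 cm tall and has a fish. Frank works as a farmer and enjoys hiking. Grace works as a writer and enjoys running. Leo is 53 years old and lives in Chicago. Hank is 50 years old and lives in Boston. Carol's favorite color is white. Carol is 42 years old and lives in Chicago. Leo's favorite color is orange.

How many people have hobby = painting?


Count: 1

1


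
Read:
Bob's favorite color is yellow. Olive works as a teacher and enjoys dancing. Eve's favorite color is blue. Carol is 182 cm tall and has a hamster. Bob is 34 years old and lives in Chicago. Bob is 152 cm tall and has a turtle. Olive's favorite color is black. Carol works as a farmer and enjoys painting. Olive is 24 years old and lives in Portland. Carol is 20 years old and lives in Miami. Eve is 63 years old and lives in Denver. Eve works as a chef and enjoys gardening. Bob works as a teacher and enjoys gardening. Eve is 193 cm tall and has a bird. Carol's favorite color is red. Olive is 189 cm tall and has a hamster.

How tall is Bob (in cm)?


Bob is 152 cm tall

152


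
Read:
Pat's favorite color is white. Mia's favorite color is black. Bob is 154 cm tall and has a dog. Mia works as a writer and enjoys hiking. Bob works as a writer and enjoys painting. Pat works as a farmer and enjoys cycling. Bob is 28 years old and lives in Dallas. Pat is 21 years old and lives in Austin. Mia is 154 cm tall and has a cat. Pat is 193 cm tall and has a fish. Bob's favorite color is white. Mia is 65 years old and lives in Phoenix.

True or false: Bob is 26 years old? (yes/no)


Bob is actually 28. no

no


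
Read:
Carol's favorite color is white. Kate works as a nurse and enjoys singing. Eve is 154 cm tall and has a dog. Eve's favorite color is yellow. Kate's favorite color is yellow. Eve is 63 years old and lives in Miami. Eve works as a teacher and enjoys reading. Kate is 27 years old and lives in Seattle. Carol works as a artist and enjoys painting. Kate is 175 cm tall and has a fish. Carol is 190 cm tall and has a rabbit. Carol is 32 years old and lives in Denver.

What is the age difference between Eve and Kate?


|63 - 27| = 36

36


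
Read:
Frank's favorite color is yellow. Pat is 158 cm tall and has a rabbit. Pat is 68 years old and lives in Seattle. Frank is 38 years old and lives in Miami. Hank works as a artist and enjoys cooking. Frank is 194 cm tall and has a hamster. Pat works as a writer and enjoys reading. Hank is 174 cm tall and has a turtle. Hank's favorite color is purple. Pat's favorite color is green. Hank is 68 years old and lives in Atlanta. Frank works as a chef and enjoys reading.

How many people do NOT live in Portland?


Not in Portland: 3

3


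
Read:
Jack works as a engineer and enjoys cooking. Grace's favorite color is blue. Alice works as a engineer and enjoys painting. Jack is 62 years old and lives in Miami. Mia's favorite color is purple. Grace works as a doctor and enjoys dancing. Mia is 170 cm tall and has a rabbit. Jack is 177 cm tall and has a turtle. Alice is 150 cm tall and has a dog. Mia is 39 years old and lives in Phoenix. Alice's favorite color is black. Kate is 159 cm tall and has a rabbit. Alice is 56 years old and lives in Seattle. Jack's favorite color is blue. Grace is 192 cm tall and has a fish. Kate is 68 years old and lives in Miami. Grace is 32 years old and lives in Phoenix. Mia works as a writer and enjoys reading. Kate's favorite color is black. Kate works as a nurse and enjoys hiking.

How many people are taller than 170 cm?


Taller than 170: 2

2


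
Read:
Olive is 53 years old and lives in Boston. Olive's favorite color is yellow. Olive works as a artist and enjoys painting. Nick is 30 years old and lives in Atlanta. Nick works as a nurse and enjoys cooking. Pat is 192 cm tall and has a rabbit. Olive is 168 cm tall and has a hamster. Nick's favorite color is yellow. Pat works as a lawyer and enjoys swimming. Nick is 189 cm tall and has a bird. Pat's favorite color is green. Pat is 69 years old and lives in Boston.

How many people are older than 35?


Filter: 2

2


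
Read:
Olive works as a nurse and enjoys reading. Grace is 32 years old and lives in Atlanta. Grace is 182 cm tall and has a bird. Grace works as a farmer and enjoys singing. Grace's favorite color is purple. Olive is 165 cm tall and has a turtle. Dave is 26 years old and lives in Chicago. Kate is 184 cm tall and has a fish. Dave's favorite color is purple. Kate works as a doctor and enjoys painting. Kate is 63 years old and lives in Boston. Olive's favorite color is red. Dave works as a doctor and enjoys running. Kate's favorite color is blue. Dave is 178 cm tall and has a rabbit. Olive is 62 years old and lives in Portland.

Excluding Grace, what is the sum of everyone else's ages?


Sum (excluding Grace): 151

151


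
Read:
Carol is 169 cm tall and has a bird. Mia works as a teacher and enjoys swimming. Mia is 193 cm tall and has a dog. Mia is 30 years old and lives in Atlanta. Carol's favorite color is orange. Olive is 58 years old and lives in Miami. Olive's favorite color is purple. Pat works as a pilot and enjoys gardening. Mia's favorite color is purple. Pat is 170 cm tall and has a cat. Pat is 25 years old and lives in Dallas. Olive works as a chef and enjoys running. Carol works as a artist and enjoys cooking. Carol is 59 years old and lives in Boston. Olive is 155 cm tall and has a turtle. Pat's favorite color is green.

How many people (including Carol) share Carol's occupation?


Carol is a artist. Count = 1

1


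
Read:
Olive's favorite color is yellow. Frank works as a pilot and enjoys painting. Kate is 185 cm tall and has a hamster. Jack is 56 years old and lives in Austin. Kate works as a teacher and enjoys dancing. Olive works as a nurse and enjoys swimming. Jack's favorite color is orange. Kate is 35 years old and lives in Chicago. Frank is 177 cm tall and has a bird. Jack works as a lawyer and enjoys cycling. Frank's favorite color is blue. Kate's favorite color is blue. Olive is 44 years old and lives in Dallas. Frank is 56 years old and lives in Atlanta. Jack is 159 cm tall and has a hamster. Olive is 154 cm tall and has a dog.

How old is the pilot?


The pilot is Frank, age 56

56


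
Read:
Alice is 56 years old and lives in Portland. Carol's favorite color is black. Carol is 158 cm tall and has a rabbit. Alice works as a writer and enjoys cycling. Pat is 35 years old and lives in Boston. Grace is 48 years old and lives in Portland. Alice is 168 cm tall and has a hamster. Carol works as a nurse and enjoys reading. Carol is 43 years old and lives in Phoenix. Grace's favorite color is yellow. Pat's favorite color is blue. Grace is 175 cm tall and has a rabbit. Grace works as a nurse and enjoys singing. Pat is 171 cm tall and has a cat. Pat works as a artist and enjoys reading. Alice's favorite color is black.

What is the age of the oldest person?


Oldest: Alice at 56

56


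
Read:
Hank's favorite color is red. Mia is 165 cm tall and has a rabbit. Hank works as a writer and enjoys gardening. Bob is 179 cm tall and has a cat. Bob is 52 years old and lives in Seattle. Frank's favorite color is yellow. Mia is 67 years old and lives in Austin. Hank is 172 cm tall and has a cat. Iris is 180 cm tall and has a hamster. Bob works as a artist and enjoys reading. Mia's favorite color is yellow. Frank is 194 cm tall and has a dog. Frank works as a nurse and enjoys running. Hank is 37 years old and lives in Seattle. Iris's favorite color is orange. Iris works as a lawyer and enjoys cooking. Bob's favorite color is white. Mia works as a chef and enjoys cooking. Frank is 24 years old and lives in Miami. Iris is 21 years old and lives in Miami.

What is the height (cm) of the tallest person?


Tallest: Frank at 194 cm

194


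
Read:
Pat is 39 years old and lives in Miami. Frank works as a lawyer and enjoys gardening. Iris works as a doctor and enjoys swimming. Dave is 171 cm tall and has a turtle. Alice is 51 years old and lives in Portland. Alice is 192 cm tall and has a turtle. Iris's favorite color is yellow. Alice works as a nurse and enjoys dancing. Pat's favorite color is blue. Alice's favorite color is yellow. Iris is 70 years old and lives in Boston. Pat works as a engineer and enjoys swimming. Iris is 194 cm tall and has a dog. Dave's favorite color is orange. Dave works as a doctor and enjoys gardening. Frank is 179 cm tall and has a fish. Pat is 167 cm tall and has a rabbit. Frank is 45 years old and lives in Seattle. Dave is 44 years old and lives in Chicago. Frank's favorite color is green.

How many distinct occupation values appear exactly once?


Unique occupation values: 3

3


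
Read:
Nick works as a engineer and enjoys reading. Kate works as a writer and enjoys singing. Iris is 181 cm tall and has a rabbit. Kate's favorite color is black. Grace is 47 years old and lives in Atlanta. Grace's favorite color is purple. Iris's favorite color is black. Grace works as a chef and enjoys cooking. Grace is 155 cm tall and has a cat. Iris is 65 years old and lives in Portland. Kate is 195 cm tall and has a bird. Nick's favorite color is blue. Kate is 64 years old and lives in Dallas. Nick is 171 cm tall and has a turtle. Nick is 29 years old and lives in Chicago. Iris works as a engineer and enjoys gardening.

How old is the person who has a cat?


Person with cat is Grace, age 47

47


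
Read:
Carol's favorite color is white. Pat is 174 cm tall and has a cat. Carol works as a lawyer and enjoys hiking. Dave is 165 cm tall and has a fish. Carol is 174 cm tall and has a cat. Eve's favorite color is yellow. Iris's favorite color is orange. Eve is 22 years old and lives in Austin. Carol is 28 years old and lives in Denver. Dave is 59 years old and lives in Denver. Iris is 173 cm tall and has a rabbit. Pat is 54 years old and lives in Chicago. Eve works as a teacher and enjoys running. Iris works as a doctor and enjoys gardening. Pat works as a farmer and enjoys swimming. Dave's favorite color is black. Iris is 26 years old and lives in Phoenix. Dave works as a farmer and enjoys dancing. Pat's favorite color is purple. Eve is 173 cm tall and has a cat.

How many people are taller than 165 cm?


Taller than 165: 4

4


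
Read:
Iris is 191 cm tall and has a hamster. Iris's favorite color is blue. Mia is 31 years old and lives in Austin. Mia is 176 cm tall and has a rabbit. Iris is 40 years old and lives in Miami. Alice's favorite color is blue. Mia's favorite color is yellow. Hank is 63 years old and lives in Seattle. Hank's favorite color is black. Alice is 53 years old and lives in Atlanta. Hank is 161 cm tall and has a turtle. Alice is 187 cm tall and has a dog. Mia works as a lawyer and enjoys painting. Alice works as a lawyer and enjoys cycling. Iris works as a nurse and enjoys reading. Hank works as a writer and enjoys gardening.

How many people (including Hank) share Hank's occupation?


Hank is a writer. Count = 1

1


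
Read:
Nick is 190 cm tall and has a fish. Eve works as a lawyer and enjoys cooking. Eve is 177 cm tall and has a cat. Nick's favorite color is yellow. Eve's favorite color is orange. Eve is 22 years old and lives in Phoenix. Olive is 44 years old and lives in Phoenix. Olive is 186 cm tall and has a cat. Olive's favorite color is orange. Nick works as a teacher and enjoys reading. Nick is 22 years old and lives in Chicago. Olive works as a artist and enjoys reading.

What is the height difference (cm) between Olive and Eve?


|186 - 177| = 9

9


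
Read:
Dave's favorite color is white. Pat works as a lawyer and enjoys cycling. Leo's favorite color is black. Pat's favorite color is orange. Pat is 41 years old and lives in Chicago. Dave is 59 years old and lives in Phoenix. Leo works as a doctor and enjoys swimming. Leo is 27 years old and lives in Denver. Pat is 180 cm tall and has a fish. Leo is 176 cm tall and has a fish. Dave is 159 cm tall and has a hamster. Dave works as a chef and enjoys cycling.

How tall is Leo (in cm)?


Leo is 176 cm tall

176


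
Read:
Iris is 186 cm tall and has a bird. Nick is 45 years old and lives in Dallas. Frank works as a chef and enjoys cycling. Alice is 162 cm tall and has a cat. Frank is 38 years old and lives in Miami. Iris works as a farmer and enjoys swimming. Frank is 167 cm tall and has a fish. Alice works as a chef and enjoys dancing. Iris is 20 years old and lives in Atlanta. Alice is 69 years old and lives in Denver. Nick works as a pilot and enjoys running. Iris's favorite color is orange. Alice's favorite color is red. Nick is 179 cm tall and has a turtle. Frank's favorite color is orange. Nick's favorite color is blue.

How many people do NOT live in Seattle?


Not in Seattle: 4

4


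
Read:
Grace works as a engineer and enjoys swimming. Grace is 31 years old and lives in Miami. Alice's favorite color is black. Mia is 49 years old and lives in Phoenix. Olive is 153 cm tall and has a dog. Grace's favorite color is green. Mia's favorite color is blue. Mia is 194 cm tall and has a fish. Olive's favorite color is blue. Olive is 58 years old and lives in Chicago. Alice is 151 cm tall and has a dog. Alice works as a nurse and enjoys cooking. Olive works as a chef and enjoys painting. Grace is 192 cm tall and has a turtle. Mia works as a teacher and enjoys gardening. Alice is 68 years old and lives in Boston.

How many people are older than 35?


Filter: 3

3


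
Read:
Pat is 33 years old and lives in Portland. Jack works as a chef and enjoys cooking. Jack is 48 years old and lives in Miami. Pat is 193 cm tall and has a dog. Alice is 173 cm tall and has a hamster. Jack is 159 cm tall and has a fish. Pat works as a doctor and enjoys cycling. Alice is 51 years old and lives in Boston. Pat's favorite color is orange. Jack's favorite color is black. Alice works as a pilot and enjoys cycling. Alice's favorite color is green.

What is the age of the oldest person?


Oldest: Alice at 51

51


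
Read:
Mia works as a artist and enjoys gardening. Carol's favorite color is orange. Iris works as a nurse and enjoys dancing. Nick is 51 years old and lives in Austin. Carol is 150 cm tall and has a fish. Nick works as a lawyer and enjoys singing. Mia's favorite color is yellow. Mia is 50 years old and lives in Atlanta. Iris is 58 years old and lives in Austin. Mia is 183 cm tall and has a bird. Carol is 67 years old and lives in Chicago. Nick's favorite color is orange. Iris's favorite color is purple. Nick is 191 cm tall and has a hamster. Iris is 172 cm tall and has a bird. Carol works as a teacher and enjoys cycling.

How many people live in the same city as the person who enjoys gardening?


Person with hobby gardening is Mia, city Atlanta. Count = 1

1


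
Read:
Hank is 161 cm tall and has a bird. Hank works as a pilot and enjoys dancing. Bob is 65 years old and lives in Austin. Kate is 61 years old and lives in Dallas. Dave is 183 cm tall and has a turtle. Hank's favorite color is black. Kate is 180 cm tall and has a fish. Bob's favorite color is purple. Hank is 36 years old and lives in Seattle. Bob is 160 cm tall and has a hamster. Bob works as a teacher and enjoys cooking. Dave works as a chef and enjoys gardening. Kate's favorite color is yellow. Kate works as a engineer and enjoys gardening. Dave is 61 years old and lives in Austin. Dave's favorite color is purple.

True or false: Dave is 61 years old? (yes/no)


Dave is actually 61. yes

yes


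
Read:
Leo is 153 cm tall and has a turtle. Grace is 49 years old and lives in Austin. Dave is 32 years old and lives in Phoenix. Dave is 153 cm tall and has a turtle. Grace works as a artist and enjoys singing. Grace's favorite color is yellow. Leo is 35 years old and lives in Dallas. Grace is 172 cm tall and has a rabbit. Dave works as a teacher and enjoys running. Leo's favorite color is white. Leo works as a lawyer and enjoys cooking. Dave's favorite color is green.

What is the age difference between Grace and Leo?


|49 - 35| = 14

14


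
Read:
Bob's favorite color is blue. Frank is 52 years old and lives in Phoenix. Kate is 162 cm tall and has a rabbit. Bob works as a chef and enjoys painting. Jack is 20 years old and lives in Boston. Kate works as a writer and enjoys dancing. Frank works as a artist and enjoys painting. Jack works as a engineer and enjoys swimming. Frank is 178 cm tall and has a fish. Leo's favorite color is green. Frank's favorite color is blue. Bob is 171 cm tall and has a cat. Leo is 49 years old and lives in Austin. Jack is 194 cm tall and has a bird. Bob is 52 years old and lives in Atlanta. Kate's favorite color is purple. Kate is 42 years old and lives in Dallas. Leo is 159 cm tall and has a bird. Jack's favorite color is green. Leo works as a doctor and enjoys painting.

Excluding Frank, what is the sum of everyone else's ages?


Sum (excluding Frank): 163

163


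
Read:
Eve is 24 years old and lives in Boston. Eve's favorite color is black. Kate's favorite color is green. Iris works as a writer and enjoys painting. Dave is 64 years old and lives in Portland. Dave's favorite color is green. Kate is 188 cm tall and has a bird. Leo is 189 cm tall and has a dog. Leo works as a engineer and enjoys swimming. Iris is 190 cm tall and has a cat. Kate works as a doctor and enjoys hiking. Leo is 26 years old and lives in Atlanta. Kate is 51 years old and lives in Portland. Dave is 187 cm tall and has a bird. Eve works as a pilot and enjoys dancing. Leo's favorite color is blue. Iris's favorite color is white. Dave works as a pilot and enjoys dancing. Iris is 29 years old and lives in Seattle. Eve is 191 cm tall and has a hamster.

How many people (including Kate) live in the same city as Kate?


Kate lives in Portland. Count = 2

2


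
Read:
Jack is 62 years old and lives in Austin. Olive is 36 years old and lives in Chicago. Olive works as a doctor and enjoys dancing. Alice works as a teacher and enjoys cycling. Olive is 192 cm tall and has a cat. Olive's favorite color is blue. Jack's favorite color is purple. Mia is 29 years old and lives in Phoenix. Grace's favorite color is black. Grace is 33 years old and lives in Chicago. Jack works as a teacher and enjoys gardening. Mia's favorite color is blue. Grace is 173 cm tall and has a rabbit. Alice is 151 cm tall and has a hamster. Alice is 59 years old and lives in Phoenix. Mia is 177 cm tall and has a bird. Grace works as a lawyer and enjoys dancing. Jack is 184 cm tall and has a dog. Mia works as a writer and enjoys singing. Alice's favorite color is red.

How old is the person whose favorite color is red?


Person with favorite color=red is Alice, age 59

59


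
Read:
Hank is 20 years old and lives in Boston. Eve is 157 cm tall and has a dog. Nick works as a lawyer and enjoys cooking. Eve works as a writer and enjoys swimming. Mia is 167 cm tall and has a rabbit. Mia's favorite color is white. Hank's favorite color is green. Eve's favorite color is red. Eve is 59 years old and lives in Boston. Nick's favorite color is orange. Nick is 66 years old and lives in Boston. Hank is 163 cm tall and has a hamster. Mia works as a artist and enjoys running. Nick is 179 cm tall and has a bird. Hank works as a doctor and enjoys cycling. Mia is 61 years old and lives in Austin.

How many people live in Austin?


Count in Austin: 1

1


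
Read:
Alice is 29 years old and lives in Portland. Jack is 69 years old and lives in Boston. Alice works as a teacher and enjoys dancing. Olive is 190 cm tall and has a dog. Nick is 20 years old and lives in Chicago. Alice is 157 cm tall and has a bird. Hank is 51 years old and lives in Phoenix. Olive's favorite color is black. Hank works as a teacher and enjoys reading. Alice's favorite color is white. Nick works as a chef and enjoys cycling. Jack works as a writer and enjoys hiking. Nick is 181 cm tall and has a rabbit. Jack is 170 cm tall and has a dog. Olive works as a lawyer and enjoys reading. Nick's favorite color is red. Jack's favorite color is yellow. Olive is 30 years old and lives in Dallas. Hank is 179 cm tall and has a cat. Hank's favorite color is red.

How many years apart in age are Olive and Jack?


30 vs 69, diff = 39

39


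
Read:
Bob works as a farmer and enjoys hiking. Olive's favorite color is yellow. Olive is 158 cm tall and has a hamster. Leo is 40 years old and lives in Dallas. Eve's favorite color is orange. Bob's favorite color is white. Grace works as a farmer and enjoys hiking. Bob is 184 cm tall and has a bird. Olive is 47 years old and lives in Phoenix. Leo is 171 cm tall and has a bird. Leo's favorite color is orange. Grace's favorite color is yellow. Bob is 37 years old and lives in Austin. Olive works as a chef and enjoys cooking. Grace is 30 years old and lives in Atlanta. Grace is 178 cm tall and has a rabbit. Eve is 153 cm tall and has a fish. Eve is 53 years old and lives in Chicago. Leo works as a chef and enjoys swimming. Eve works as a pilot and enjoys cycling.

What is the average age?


Sum=207, n=5, avg=41.4

41.4


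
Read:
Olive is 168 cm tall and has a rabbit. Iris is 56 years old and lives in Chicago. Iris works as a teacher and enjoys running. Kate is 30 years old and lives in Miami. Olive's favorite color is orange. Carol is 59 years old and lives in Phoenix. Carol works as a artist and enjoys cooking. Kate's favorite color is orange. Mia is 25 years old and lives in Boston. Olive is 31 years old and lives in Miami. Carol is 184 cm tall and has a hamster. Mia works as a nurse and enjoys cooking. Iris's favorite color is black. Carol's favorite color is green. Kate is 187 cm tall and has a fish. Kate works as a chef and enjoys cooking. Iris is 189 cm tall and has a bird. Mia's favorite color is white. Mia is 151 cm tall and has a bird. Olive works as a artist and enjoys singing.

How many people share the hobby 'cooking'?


Count: 3

3


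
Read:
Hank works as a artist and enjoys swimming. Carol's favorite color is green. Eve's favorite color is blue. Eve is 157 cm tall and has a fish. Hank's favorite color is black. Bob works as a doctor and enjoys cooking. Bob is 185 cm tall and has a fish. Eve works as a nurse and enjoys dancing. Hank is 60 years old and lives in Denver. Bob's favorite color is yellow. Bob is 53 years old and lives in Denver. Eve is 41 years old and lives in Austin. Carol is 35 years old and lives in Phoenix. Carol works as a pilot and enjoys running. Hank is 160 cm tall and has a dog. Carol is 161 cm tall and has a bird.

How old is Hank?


Hank is 60 years old

60


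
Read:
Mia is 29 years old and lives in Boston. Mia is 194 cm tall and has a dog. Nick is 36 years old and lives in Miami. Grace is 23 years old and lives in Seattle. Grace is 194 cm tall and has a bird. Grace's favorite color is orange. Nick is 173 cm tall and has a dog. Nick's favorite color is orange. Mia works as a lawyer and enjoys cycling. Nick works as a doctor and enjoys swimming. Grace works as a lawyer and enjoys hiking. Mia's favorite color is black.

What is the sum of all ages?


36+23+29 = 88

88


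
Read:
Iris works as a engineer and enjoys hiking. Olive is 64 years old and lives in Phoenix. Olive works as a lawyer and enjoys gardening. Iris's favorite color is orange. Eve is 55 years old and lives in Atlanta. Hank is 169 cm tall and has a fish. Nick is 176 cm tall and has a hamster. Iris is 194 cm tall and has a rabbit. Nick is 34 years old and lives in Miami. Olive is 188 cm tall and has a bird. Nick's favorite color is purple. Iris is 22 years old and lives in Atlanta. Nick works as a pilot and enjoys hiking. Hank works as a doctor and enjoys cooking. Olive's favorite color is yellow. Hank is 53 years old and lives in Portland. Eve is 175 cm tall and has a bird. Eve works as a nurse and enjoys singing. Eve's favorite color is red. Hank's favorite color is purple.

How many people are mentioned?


People: Eve, Olive, Iris, Hank, Nick. Count = 5

5


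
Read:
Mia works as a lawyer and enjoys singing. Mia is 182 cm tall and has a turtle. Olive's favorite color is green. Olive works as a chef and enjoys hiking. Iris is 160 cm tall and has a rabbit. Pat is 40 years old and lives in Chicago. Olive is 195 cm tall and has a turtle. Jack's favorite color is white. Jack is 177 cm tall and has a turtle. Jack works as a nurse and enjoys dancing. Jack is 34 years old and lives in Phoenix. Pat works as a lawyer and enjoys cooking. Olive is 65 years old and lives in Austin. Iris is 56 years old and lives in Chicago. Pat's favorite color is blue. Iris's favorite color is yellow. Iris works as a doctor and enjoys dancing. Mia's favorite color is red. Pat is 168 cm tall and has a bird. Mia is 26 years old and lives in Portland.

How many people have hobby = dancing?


Count: 2

2


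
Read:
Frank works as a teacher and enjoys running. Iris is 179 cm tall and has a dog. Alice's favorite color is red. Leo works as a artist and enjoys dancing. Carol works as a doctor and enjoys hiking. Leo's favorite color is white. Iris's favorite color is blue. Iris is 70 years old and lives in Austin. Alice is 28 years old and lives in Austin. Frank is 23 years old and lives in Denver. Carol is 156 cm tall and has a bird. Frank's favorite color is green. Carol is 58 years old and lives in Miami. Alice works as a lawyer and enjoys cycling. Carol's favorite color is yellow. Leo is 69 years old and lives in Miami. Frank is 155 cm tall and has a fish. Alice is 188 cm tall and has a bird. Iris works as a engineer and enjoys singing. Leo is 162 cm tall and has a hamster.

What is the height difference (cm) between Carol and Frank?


|156 - 155| = 1

1


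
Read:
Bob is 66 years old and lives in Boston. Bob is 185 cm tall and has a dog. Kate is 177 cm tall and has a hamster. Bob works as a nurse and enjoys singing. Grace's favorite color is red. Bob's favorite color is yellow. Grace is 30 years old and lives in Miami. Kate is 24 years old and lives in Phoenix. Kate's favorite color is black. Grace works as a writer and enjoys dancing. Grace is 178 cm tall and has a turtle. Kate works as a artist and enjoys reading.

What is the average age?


Sum=120, n=3, avg=40

40


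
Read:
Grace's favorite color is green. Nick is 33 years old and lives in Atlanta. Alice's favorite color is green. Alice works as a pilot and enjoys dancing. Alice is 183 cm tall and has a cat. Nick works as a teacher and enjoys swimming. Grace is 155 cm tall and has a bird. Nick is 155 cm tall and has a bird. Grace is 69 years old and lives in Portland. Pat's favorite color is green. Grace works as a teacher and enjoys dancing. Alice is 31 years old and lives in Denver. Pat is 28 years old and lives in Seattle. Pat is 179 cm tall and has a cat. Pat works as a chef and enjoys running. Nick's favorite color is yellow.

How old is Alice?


Alice is 31 years old

31
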